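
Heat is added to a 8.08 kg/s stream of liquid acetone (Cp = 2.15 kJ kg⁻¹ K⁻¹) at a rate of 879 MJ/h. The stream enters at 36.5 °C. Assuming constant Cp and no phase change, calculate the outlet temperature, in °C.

Q = 879 MJ/h = 244.17 kJ/s
ΔT = Q/(ṁ·Cp) = 244.17/(8.08×2.15) = 14.055 K
T_out = 36.5 + 14.055 = 50.555 °C

T_out = 50.6 °C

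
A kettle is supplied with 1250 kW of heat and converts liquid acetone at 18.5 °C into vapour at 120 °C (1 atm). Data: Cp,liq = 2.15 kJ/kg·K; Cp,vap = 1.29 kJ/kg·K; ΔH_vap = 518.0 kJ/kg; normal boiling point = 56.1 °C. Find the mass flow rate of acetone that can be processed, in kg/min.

Δh = 2.15×(56.1−18.5) + 518.0 + 1.29×(120−56.1) = 681.27 kJ/kg
Q = 1250 kW = 1250 kJ/s = 75000 kJ/min
ṁ = Q/Δh = 75000 / 681.27 = 110.09 kg/min

ṁ = 110 kg/min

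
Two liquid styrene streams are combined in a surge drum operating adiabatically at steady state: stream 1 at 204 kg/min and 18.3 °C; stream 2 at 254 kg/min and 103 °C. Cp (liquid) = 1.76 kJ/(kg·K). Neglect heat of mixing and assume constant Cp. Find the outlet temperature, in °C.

T_out = 65.3 °C

Adiabatic, steady state ⇒ Σ ṁᵢCp,ᵢ(T_out − Tᵢ) = 0
T_out = Σ ṁᵢCp,ᵢTᵢ / Σ ṁᵢCp,ᵢ
      = 52616 / 806.08 = 65.273 °C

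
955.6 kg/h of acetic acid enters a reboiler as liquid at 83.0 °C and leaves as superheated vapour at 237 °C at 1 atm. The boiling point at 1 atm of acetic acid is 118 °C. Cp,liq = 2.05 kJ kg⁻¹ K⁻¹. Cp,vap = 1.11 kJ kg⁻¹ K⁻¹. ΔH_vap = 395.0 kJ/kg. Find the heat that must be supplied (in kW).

liquid 83.0→118 °C: 71.75 kJ/kg
vaporisation at 118 °C: 395 kJ/kg
vapour 118→237 °C: 132.09 kJ/kg
Δh = 71.75 + 395 + 132.09 = 598.84 kJ/kg
Q = ṁ·Δh = 955.6 kg/h × 598.84 kJ/kg = 572250 kJ/h
|Q| = 158.96 kW

Q = 159 kW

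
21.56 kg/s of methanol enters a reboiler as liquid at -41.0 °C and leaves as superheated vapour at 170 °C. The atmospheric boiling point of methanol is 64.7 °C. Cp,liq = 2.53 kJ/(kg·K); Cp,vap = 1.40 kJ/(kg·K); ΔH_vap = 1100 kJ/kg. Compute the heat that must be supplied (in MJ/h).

Q = 118000 MJ/h

liquid -41.0→64.7 °C: 267.42 kJ/kg
vaporisation at 64.7 °C: 1100 kJ/kg
vapour 64.7→170 °C: 147.42 kJ/kg
Δh = 267.42 + 1100 + 147.42 = 1514.8 kJ/kg
Q = ṁ·Δh = 21.56 kg/s × 1514.8 kJ/kg = 32660 kJ/s
|Q| = 32660 kW = 117580 MJ/h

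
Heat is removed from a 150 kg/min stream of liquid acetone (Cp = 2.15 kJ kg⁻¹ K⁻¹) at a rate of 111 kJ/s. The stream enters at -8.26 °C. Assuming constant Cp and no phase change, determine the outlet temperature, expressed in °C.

T_out = -28.9 °C

Q = 111 kJ/s = 6660 kJ/min
ΔT = Q/(ṁ·Cp) = 6660/(150×2.15) = 20.651 K
T_out = -8.26 − 20.651 = -28.911 °C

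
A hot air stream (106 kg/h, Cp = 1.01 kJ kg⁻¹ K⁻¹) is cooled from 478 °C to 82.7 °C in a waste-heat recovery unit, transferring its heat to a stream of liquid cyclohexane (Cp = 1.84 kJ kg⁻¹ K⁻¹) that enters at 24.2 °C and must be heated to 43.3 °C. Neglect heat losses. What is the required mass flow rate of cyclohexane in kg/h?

ṁ_c = 1200 kg/h

Heat released by hot stream: Q = 106 × 1.01 × (478 − 82.7) = 42321 kJ/h
Energy balance on cold side (adiabatic exchanger): Q = ṁ_c·Cp_c·(T_c,out − T_c,in)
ṁ_c = 42321 / [1.84 × (43.3 − 24.2)] = 1204.2 kg/h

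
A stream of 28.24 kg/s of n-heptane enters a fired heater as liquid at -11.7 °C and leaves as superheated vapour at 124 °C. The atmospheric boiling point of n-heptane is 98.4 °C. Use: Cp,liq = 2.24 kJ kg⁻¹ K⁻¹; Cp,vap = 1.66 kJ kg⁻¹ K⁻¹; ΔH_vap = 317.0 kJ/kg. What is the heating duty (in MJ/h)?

liquid -11.7→98.4 °C: 246.62 kJ/kg
vaporisation at 98.4 °C: 317 kJ/kg
vapour 98.4→124 °C: 42.496 kJ/kg
Δh = 246.62 + 317 + 42.496 = 606.12 kJ/kg
Q = ṁ·Δh = 28.24 kg/s × 606.12 kJ/kg = 17117 kJ/s
|Q| = 17117 kW = 61621 MJ/h

Q = 61600 MJ/h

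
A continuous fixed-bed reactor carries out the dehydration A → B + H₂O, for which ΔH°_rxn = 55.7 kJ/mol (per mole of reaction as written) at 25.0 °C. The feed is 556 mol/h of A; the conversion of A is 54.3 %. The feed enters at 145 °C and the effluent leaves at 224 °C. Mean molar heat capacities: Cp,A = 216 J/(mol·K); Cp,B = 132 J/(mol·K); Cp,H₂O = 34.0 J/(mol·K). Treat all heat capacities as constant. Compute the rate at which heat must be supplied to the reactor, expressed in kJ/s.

Q_in = 6.47 kJ/s

Extent of reaction ξ = 0.543 × 556 = 301.91 mol/h
Reaction term: ξ·ΔH°_rxn = 301.91 × 55.7 = 16816 kJ/h
Sensible, feed 145→25 °C: -14412 kJ/h
Outlet flows (mol/h): A 254.09, B 301.91, H₂O 301.91
Sensible, products 25→224 °C: 20895 kJ/h
Q = ΔH = 23300 kJ/h = 6.4722 kW
Heat supplied = 6.4722 kJ/s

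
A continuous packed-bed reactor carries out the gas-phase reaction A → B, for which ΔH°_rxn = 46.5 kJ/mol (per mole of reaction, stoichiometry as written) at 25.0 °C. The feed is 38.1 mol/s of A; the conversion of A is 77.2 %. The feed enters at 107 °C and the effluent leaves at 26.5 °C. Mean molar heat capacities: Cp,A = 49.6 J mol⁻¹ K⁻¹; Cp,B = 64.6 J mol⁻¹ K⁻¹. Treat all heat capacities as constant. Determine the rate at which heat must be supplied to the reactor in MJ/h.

Q_in = 4380 MJ/h

Extent of reaction ξ = 0.772 × 38.1 = 29.413 mol/s
Reaction term: ξ·ΔH°_rxn = 29.413 × 46.5 = 1367.7 kJ/s
Sensible, feed 107→25 °C: -154.96 kJ/s
Outlet flows (mol/s): A 8.6868, B 29.413
Sensible, products 25→26.5 °C: 3.4964 kJ/s
Q = ΔH = 1216.2 kJ/s = 1216.2 kW
Heat supplied = 4378.5 MJ/h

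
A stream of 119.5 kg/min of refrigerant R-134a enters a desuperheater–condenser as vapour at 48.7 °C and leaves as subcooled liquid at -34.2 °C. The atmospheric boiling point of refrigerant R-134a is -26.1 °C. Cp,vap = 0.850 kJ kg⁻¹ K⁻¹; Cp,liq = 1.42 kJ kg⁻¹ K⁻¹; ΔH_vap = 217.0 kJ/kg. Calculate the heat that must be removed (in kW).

Q_c = 582 kW

vapour 48.7→-26.1 °C: -63.58 kJ/kg
condensation at -26.1 °C: -217 kJ/kg
liquid -26.1→-34.2 °C: -11.502 kJ/kg
Δh = -63.58 + -217 + -11.502 = -292.08 kJ/kg
Q = ṁ·Δh = 119.5 kg/min × -292.08 kJ/kg = -34904 kJ/min
|Q| = 581.73 kW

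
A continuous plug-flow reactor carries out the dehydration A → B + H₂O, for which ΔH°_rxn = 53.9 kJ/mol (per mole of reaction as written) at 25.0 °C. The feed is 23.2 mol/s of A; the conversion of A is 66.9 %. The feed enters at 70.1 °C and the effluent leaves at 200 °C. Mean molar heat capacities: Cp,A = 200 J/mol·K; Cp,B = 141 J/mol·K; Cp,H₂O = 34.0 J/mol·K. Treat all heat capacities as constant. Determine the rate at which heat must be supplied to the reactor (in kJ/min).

Q_in = 82300 kJ/min

Extent of reaction ξ = 0.669 × 23.2 = 15.521 mol/s
Reaction term: ξ·ΔH°_rxn = 15.521 × 53.9 = 836.57 kJ/s
Sensible, feed 70.1→25 °C: -209.26 kJ/s
Outlet flows (mol/s): A 7.6792, B 15.521, H₂O 15.521
Sensible, products 25→200 °C: 744.1 kJ/s
Q = ΔH = 1371.4 kJ/s = 1371.4 kW
Heat supplied = 82284 kJ/min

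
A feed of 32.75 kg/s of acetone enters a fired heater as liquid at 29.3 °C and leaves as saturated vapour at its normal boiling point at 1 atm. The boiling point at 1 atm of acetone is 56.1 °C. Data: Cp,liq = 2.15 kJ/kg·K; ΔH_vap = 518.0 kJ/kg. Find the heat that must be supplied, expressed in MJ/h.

Q = 67900 MJ/h

liquid 29.3→56.1 °C: 57.62 kJ/kg
vaporisation at 56.1 °C: 518 kJ/kg
Δh = 57.62 + 518 = 575.62 kJ/kg
Q = ṁ·Δh = 32.75 kg/s × 575.62 kJ/kg = 18852 kJ/s
|Q| = 18852 kW = 67866 MJ/h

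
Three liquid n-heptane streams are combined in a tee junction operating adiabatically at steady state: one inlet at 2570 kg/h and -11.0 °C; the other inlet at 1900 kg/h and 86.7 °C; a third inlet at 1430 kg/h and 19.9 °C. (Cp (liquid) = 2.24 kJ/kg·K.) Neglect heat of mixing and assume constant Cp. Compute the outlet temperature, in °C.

Energy balance with Q = 0: Σ ṁᵢCp,ᵢ(T_out − Tᵢ) = 0
T_out = Σ ṁᵢCp,ᵢTᵢ / Σ ṁᵢCp,ᵢ
      = 369410 / 13216 = 27.952 °C

T_out = 28.0 °C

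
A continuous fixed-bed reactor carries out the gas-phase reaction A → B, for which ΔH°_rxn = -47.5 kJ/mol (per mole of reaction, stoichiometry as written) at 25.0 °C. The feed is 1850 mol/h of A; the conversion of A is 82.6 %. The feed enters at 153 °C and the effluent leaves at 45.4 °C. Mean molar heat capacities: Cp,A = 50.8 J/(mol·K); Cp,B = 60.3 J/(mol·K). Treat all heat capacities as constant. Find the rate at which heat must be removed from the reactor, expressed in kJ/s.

Extent of reaction ξ = 0.826 × 1850 = 1528.1 mol/h
Reaction term: ξ·ΔH°_rxn = 1528.1 × -47.5 = -72585 kJ/h
Sensible, feed 153→25 °C: -12029 kJ/h
Outlet flows (mol/h): A 321.9, B 1528.1
Sensible, products 25→45.4 °C: 2213.3 kJ/h
Q = ΔH = -82401 kJ/h = -22.889 kW
Heat removed = 22.889 kJ/s

Q_out = 22.9 kJ/s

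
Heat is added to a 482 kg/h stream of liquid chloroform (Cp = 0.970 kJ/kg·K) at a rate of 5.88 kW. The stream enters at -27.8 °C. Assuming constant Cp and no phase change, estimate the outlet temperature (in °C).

Q = 5.88 kW = 21168 kJ/h
ΔT = Q/(ṁ·Cp) = 21168/(482×0.970) = 45.275 K
T_out = -27.8 + 45.275 = 17.475 °C

T_out = 17.5 °C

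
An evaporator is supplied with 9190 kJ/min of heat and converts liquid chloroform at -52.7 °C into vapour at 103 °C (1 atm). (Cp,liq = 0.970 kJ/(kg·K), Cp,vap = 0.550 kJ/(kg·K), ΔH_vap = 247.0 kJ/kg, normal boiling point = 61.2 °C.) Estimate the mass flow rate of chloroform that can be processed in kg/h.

ṁ = 1450 kg/h

Δh = 0.970×(61.2−-52.7) + 247.0 + 0.550×(103−61.2) = 380.47 kJ/kg
Q = 9190 kJ/min = 153.17 kJ/s = 551400 kJ/h
ṁ = Q/Δh = 551400 / 380.47 = 1449.2 kg/h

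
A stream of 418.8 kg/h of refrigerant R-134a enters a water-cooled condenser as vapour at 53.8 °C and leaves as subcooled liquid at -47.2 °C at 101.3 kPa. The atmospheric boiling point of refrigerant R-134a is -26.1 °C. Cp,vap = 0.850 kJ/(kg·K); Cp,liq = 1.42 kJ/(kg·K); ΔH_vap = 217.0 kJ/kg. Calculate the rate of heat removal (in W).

vapour 53.8→-26.1 °C: -67.915 kJ/kg
condensation at -26.1 °C: -217 kJ/kg
liquid -26.1→-47.2 °C: -29.962 kJ/kg
Δh = -67.915 + -217 + -29.962 = -314.88 kJ/kg
Q = ṁ·Δh = 418.8 kg/h × -314.88 kJ/kg = -131870 kJ/h
|Q| = 36.631 kW = 36631 W

Q_c = 36600 W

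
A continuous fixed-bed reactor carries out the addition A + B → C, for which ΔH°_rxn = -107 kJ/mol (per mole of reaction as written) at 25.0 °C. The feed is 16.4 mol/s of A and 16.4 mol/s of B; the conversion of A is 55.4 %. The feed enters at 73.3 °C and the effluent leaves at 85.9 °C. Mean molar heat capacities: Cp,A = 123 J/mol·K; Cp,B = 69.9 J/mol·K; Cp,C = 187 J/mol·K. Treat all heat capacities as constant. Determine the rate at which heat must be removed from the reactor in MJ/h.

Extent of reaction ξ = 0.554 × 16.4 = 9.0856 mol/s
Reaction term: ξ·ΔH°_rxn = 9.0856 × -107 = -972.16 kJ/s
Sensible, feed 73.3→25 °C: -152.8 kJ/s
Outlet flows (mol/s): A 7.3144, B 7.3144, C 9.0856
Sensible, products 25→85.9 °C: 189.4 kJ/s
Q = ΔH = -935.56 kJ/s = -935.56 kW
Heat removed = 3368 MJ/h

Q_out = 3370 MJ/h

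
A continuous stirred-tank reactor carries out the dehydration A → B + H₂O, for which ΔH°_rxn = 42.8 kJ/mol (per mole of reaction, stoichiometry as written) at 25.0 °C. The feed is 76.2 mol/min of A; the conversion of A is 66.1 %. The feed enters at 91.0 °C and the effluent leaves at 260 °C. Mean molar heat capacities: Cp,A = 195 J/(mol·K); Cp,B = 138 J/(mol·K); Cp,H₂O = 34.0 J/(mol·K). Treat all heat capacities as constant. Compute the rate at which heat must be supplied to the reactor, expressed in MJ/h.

Extent of reaction ξ = 0.661 × 76.2 = 50.368 mol/min
Reaction term: ξ·ΔH°_rxn = 50.368 × 42.8 = 2155.8 kJ/min
Sensible, feed 91.0→25 °C: -980.69 kJ/min
Outlet flows (mol/min): A 25.832, B 50.368, H₂O 50.368
Sensible, products 25→260 °C: 3219.6 kJ/min
Q = ΔH = 4394.7 kJ/min = 73.245 kW
Heat supplied = 263.68 MJ/h

Q_in = 264 MJ/h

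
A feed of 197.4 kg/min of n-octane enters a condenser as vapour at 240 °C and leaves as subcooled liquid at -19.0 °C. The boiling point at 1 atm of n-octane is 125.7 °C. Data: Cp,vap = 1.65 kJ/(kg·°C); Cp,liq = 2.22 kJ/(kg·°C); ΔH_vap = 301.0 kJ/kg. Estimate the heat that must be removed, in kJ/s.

vapour 240→125.7 °C: -188.59 kJ/kg
condensation at 125.7 °C: -301 kJ/kg
liquid 125.7→-19.0 °C: -321.23 kJ/kg
Δh = -188.59 + -301 + -321.23 = -810.83 kJ/kg
Q = ṁ·Δh = 197.4 kg/min × -810.83 kJ/kg = -160060 kJ/min
|Q| = 2667.6 kW

Q_c = 2670 kJ/s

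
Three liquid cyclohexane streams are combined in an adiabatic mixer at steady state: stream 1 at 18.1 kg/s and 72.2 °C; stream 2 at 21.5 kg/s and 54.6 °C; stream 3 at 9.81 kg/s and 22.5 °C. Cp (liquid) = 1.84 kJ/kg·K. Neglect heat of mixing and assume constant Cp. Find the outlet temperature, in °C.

Adiabatic, steady state ⇒ Σ ṁᵢCp,ᵢ(T_out − Tᵢ) = 0
T_out = Σ ṁᵢCp,ᵢTᵢ / Σ ṁᵢCp,ᵢ
      = 4970.7 / 90.914 = 54.674 °C

T_out = 54.7 °C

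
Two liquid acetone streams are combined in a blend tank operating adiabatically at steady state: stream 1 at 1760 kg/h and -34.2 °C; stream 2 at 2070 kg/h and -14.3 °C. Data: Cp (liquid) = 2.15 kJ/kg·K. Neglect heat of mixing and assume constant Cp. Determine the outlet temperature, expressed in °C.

No heat crosses the boundary, so H_out = H_in.
T_out = Σ ṁᵢCp,ᵢTᵢ / Σ ṁᵢCp,ᵢ
      = -193050 / 8234.5 = -23.445 °C

T_out = -23.4 °C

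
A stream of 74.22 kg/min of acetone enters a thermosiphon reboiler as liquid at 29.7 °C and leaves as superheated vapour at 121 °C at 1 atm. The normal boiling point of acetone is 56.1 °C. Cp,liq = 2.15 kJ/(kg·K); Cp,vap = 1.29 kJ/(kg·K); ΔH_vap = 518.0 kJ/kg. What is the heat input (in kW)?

Q = 815 kW

liquid 29.7→56.1 °C: 56.76 kJ/kg
vaporisation at 56.1 °C: 518 kJ/kg
vapour 56.1→121 °C: 83.721 kJ/kg
Δh = 56.76 + 518 + 83.721 = 658.48 kJ/kg
Q = ṁ·Δh = 74.22 kg/min × 658.48 kJ/kg = 48872 kJ/min
|Q| = 814.54 kW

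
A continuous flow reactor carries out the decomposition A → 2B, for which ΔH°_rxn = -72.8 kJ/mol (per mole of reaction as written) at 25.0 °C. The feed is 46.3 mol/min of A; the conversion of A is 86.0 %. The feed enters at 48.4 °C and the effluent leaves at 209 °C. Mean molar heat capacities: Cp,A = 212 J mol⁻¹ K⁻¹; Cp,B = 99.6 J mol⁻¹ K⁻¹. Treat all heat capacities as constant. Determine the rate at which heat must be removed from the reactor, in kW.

Extent of reaction ξ = 0.860 × 46.3 = 39.818 mol/min
Reaction term: ξ·ΔH°_rxn = 39.818 × -72.8 = -2898.8 kJ/min
Sensible, feed 48.4→25 °C: -229.69 kJ/min
Outlet flows (mol/min): A 6.482, B 79.636
Sensible, products 25→209 °C: 1712.3 kJ/min
Q = ΔH = -1416.1 kJ/min = -23.602 kW
Heat removed = 23.602 kW

Q_out = 23.6 kW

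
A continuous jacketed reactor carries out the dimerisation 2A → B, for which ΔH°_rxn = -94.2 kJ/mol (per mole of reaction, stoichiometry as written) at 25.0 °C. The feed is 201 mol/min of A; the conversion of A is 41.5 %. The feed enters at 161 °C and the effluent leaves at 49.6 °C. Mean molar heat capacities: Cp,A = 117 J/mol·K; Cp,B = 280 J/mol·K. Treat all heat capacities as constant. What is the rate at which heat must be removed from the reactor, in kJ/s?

Q_out = 108 kJ/s

Extent of reaction ξ = 0.415 × 201 / 2 = 41.707 mol/min
Reaction term: ξ·ΔH°_rxn = 41.707 × -94.2 = -3928.8 kJ/min
Sensible, feed 161→25 °C: -3198.3 kJ/min
Outlet flows (mol/min): A 117.59, B 41.707
Sensible, products 25→49.6 °C: 625.71 kJ/min
Q = ΔH = -6501.4 kJ/min = -108.36 kW
Heat removed = 108.36 kJ/s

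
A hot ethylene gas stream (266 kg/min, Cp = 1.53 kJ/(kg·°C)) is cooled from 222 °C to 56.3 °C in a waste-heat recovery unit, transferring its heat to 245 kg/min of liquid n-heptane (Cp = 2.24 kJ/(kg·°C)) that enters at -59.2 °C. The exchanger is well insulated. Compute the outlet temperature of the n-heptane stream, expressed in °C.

T_c,out = 63.7 °C

Heat released by hot stream: Q = 266 × 1.53 × (222 − 56.3) = 67437 kJ/min
Energy balance on cold side (adiabatic exchanger): Q = ṁ_c·Cp_c·(T_c,out − T_c,in)
T_c,out = -59.2 + 67437/(245 × 2.24) = 63.68 °C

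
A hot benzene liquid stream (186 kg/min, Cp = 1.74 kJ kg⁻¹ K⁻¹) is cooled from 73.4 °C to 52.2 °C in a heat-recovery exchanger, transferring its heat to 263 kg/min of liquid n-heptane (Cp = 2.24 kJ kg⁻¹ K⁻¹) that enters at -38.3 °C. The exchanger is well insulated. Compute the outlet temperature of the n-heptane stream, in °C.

Heat released by hot stream: Q = 186 × 1.74 × (73.4 − 52.2) = 6861.2 kJ/min
Energy balance on cold side (adiabatic exchanger): Q = ṁ_c·Cp_c·(T_c,out − T_c,in)
T_c,out = -38.3 + 6861.2/(263 × 2.24) = -26.654 °C

T_c,out = -26.7 °C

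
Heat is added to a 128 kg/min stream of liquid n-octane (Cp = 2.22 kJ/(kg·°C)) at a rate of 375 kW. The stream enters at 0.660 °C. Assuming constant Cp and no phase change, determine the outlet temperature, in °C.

Q = 375 kW = 22500 kJ/min
ΔT = Q/(ṁ·Cp) = 22500/(128×2.22) = 79.181 K
T_out = 0.660 + 79.181 = 79.841 °C

T_out = 79.8 °C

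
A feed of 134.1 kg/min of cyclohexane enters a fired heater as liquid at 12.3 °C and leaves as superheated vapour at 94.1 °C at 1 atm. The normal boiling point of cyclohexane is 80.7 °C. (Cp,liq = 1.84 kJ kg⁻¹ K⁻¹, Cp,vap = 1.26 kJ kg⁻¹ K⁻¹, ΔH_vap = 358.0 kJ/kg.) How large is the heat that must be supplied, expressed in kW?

liquid 12.3→80.7 °C: 125.86 kJ/kg
vaporisation at 80.7 °C: 358 kJ/kg
vapour 80.7→94.1 °C: 16.884 kJ/kg
Δh = 125.86 + 358 + 16.884 = 500.74 kJ/kg
Q = ṁ·Δh = 134.1 kg/min × 500.74 kJ/kg = 67149 kJ/min
|Q| = 1119.2 kW

Q = 1120 kW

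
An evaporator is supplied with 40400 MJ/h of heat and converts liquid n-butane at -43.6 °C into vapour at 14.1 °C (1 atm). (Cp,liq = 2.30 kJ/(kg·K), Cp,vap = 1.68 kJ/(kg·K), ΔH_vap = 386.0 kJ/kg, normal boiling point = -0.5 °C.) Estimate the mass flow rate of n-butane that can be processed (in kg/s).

ṁ = 22.0 kg/s

Δh = 2.30×(-0.5−-43.6) + 386.0 + 1.68×(14.1−-0.5) = 509.66 kJ/kg
Q = 40400 MJ/h = 11222 kJ/s = 11222 kJ/s
ṁ = Q/Δh = 11222 / 509.66 = 22.019 kg/s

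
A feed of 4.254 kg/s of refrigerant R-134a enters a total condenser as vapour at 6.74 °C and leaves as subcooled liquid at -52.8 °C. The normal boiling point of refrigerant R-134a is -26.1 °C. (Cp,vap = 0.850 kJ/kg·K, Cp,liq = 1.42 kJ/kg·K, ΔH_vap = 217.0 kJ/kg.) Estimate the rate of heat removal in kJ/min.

vapour 6.74→-26.1 °C: -27.914 kJ/kg
condensation at -26.1 °C: -217 kJ/kg
liquid -26.1→-52.8 °C: -37.914 kJ/kg
Δh = -27.914 + -217 + -37.914 = -282.83 kJ/kg
Q = ṁ·Δh = 4.254 kg/s × -282.83 kJ/kg = -1203.2 kJ/s
|Q| = 1203.2 kW = 72189 kJ/min

Q_c = 72200 kJ/min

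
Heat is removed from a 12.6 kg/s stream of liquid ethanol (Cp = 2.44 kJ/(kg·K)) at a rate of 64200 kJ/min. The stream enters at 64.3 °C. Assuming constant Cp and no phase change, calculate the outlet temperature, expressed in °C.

T_out = 29.5 °C

Q = 64200 kJ/min = 1070 kJ/s
ΔT = Q/(ṁ·Cp) = 1070/(12.6×2.44) = 34.804 K
T_out = 64.3 − 34.804 = 29.496 °C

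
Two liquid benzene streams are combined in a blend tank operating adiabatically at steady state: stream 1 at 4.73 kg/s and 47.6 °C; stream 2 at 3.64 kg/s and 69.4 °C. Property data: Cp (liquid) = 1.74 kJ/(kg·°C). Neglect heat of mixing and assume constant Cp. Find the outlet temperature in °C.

T_out = 57.1 °C

Adiabatic, steady state ⇒ Σ ṁᵢCp,ᵢ(T_out − Tᵢ) = 0
Σ ṁᵢCp,ᵢTᵢ = 4.73×1.74×47.6 + 3.64×1.74×69.4 = 831.31
Σ ṁᵢCp,ᵢ = 4.73×1.74 + 3.64×1.74 = 14.564
T_out = 831.31 / 14.564 = 57.081 °C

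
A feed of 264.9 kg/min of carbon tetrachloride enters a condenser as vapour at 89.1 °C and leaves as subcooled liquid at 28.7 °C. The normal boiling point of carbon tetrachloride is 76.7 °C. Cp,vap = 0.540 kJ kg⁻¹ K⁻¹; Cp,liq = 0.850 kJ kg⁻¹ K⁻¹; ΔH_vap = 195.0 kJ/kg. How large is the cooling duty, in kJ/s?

Q_c = 1070 kJ/s

vapour 89.1→76.7 °C: -6.696 kJ/kg
condensation at 76.7 °C: -195 kJ/kg
liquid 76.7→28.7 °C: -40.8 kJ/kg
Δh = -6.696 + -195 + -40.8 = -242.5 kJ/kg
Q = ṁ·Δh = 264.9 kg/min × -242.5 kJ/kg = -64237 kJ/min
|Q| = 1070.6 kW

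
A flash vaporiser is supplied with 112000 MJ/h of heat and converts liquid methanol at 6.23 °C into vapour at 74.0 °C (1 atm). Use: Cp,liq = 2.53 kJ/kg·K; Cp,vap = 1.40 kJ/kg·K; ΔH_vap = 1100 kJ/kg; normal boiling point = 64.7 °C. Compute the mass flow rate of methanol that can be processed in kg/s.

Δh = 2.53×(64.7−6.23) + 1100 + 1.40×(74.0−64.7) = 1260.9 kJ/kg
Q = 112000 MJ/h = 31111 kJ/s = 31111 kJ/s
ṁ = Q/Δh = 31111 / 1260.9 = 24.673 kg/s

ṁ = 24.7 kg/s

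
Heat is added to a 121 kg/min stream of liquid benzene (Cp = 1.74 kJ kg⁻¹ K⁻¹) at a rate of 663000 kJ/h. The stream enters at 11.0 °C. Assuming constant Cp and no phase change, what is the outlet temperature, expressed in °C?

Q = 663000 kJ/h = 11050 kJ/min
ΔT = Q/(ṁ·Cp) = 11050/(121×1.74) = 52.484 K
T_out = 11.0 + 52.484 = 63.484 °C

T_out = 63.5 °C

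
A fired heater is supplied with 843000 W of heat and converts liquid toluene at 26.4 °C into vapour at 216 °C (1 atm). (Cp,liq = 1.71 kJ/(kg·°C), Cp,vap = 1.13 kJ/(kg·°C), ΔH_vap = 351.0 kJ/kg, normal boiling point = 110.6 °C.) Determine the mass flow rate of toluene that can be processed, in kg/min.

Δh = 1.71×(110.6−26.4) + 351.0 + 1.13×(216−110.6) = 614.08 kJ/kg
Q = 843000 W = 843 kJ/s = 50580 kJ/min
ṁ = Q/Δh = 50580 / 614.08 = 82.367 kg/min

ṁ = 82.4 kg/min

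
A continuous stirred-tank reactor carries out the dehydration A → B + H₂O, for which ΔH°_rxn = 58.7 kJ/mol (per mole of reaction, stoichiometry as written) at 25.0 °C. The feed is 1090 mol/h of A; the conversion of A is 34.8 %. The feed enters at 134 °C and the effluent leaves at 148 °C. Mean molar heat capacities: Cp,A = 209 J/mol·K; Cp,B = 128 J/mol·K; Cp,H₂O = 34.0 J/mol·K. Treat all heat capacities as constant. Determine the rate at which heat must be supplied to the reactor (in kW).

Q_in = 6.46 kW

Extent of reaction ξ = 0.348 × 1090 = 379.32 mol/h
Reaction term: ξ·ΔH°_rxn = 379.32 × 58.7 = 22266 kJ/h
Sensible, feed 134→25 °C: -24831 kJ/h
Outlet flows (mol/h): A 710.68, B 379.32, H₂O 379.32
Sensible, products 25→148 °C: 25828 kJ/h
Q = ΔH = 23263 kJ/h = 6.4618 kW
Heat supplied = 6.4618 kW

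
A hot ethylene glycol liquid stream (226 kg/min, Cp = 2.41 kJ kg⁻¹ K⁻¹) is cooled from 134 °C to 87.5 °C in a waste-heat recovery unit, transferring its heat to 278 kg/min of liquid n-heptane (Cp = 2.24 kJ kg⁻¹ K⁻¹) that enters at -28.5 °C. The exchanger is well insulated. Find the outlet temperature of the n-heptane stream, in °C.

Heat released by hot stream: Q = 226 × 2.41 × (134 − 87.5) = 25327 kJ/min
Energy balance on cold side (adiabatic exchanger): Q = ṁ_c·Cp_c·(T_c,out − T_c,in)
T_c,out = -28.5 + 25327/(278 × 2.24) = 12.171 °C

T_c,out = 12.2 °C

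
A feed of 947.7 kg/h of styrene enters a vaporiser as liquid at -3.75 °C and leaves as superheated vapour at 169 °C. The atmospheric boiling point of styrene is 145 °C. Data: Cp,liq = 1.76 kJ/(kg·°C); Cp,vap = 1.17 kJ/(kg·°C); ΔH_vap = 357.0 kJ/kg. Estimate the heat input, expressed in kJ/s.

liquid -3.75→145 °C: 261.8 kJ/kg
vaporisation at 145 °C: 357 kJ/kg
vapour 145→169 °C: 28.08 kJ/kg
Δh = 261.8 + 357 + 28.08 = 646.88 kJ/kg
Q = ṁ·Δh = 947.7 kg/h × 646.88 kJ/kg = 613050 kJ/h
|Q| = 170.29 kW

Q = 170 kJ/s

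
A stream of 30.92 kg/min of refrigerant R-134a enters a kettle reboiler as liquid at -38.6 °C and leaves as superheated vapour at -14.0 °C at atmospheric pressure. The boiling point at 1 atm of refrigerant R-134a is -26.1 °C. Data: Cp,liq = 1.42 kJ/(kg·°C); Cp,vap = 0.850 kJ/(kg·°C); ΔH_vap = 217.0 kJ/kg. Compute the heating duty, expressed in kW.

liquid -38.6→-26.1 °C: 17.75 kJ/kg
vaporisation at -26.1 °C: 217 kJ/kg
vapour -26.1→-14.0 °C: 10.285 kJ/kg
Δh = 17.75 + 217 + 10.285 = 245.03 kJ/kg
Q = ṁ·Δh = 30.92 kg/min × 245.03 kJ/kg = 7576.5 kJ/min
|Q| = 126.27 kW

Q = 126 kW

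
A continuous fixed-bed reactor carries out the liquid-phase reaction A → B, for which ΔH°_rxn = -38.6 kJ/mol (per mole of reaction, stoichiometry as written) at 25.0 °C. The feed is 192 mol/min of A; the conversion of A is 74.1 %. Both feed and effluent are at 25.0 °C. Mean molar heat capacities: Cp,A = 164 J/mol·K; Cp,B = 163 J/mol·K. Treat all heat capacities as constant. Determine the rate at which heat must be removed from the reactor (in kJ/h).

Q_out = 330000 kJ/h

Extent of reaction ξ = 0.741 × 192 = 142.27 mol/min
Reaction term: ξ·ΔH°_rxn = 142.27 × -38.6 = -5491.7 kJ/min
Q = ΔH = -5491.7 kJ/min = -91.528 kW
Heat removed = 329500 kJ/h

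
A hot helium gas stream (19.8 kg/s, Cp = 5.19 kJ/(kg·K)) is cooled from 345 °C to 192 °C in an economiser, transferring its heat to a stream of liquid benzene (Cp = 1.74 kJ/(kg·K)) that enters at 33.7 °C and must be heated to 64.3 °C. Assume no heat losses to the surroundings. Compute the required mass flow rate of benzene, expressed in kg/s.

Heat released by hot stream: Q = 19.8 × 5.19 × (345 − 192) = 15723 kJ/s
Energy balance on cold side (adiabatic exchanger): Q = ṁ_c·Cp_c·(T_c,out − T_c,in)
ṁ_c = 15723 / [1.74 × (64.3 − 33.7)] = 295.29 kg/s

ṁ_c = 295 kg/s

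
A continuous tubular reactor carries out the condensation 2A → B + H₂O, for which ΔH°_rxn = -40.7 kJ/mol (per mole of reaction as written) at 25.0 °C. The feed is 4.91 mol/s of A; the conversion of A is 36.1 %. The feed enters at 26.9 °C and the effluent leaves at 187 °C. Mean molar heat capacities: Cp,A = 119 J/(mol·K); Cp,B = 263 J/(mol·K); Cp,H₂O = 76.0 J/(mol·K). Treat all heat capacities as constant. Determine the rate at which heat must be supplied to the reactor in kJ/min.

Q_in = 4320 kJ/min

Extent of reaction ξ = 0.361 × 4.91 / 2 = 0.88626 mol/s
Reaction term: ξ·ΔH°_rxn = 0.88626 × -40.7 = -36.071 kJ/s
Sensible, feed 26.9→25 °C: -1.1102 kJ/s
Outlet flows (mol/s): A 3.1375, B 0.88626, H₂O 0.88626
Sensible, products 25→187 °C: 109.16 kJ/s
Q = ΔH = 71.975 kJ/s = 71.975 kW
Heat supplied = 4318.5 kJ/min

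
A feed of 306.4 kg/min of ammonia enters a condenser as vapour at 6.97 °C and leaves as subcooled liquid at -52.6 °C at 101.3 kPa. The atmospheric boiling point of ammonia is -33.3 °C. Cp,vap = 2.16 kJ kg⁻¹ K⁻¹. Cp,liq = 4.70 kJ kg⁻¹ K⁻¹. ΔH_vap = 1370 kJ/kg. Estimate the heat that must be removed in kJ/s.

Q_c = 7900 kJ/s

vapour 6.97→-33.3 °C: -86.983 kJ/kg
condensation at -33.3 °C: -1370 kJ/kg
liquid -33.3→-52.6 °C: -90.71 kJ/kg
Δh = -86.983 + -1370 + -90.71 = -1547.7 kJ/kg
Q = ṁ·Δh = 306.4 kg/min × -1547.7 kJ/kg = -474210 kJ/min
|Q| = 7903.6 kW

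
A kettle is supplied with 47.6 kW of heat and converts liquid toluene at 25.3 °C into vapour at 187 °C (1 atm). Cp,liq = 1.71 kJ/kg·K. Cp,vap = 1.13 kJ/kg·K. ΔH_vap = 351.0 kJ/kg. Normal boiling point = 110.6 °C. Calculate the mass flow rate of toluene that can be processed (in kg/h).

ṁ = 294 kg/h

Δh = 1.71×(110.6−25.3) + 351.0 + 1.13×(187−110.6) = 583.19 kJ/kg
Q = 47.6 kW = 47.6 kJ/s = 171360 kJ/h
ṁ = Q/Δh = 171360 / 583.19 = 293.83 kg/h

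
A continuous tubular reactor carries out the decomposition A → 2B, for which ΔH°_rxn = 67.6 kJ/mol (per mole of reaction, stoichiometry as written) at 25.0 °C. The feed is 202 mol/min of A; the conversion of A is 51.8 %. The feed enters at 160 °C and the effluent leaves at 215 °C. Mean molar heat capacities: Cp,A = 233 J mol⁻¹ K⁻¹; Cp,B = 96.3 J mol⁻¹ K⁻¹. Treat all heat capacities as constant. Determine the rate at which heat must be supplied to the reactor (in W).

Q_in = 148000 W

Extent of reaction ξ = 0.518 × 202 = 104.64 mol/min
Reaction term: ξ·ΔH°_rxn = 104.64 × 67.6 = 7073.4 kJ/min
Sensible, feed 160→25 °C: -6353.9 kJ/min
Outlet flows (mol/min): A 97.364, B 209.27
Sensible, products 25→215 °C: 8139.4 kJ/min
Q = ΔH = 8858.8 kJ/min = 147.65 kW
Heat supplied = 147650 W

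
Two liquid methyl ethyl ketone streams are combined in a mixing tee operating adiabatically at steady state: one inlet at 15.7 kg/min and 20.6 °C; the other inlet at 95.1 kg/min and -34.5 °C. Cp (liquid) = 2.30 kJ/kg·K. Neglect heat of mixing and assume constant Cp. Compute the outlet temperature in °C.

No heat crosses the boundary, so H_out = H_in.
Σ ṁᵢCp,ᵢTᵢ = 15.7×2.30×20.6 + 95.1×2.30×-34.5 = -6802.3
Σ ṁᵢCp,ᵢ = 15.7×2.30 + 95.1×2.30 = 254.84
T_out = -6802.3 / 254.84 = -26.693 °C

T_out = -26.7 °C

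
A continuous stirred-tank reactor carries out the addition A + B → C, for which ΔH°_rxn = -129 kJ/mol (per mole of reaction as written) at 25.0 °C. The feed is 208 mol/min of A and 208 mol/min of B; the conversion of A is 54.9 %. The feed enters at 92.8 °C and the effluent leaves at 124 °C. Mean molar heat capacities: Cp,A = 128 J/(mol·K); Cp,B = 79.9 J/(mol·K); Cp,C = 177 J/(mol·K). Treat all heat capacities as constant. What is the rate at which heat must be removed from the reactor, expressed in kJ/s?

Q_out = 229 kJ/s

Extent of reaction ξ = 0.549 × 208 = 114.19 mol/min
Reaction term: ξ·ΔH°_rxn = 114.19 × -129 = -14731 kJ/min
Sensible, feed 92.8→25 °C: -2931.9 kJ/min
Outlet flows (mol/min): A 93.808, B 93.808, C 114.19
Sensible, products 25→124 °C: 3931.8 kJ/min
Q = ΔH = -13731 kJ/min = -228.85 kW
Heat removed = 228.85 kJ/s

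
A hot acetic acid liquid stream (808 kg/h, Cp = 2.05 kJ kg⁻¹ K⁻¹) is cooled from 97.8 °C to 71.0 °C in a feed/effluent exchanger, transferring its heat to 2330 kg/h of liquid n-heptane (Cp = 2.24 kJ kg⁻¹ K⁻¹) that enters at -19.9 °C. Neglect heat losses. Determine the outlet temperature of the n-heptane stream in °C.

T_c,out = -11.4 °C

Heat released by hot stream: Q = 808 × 2.05 × (97.8 − 71.0) = 44392 kJ/h
Energy balance on cold side (adiabatic exchanger): Q = ṁ_c·Cp_c·(T_c,out − T_c,in)
T_c,out = -19.9 + 44392/(2330 × 2.24) = -11.395 °C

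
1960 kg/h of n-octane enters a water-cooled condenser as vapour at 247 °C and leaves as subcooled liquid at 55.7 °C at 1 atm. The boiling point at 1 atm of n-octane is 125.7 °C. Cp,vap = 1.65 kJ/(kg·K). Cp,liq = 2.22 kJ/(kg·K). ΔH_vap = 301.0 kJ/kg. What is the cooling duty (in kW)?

Q_c = 357 kW

vapour 247→125.7 °C: -200.14 kJ/kg
condensation at 125.7 °C: -301 kJ/kg
liquid 125.7→55.7 °C: -155.4 kJ/kg
Δh = -200.14 + -301 + -155.4 = -656.54 kJ/kg
Q = ṁ·Δh = 1960 kg/h × -656.54 kJ/kg = -1.2868e+06 kJ/h
|Q| = 357.45 kW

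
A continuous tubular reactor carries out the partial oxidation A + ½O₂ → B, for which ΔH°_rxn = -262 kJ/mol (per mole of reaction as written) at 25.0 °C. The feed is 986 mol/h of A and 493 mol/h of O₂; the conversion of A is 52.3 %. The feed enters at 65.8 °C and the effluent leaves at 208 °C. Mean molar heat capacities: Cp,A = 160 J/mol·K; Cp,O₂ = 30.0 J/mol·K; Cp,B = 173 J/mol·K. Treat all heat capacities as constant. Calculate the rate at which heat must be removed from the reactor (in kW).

Q_out = 30.8 kW

Extent of reaction ξ = 0.523 × 986 = 515.68 mol/h
Reaction term: ξ·ΔH°_rxn = 515.68 × -262 = -135110 kJ/h
Sensible, feed 65.8→25 °C: -7040 kJ/h
Outlet flows (mol/h): A 470.32, O₂ 235.16, B 515.68
Sensible, products 25→208 °C: 31388 kJ/h
Q = ΔH = -110760 kJ/h = -30.767 kW
Heat removed = 30.767 kW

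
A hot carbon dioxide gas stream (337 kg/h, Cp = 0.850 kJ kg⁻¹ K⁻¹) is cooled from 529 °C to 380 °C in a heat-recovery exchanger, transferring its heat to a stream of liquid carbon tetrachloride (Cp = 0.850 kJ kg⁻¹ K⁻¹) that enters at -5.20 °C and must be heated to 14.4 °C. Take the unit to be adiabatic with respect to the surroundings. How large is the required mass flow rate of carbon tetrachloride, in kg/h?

Heat released by hot stream: Q = 337 × 0.850 × (529 − 380) = 42681 kJ/h
Energy balance on cold side (adiabatic exchanger): Q = ṁ_c·Cp_c·(T_c,out − T_c,in)
ṁ_c = 42681 / [0.850 × (14.4 − -5.20)] = 2561.9 kg/h

ṁ_c = 2560 kg/h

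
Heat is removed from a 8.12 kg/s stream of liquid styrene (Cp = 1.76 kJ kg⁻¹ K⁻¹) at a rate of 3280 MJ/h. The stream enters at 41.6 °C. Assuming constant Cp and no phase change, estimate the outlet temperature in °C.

T_out = -22.2 °C

Q = 3280 MJ/h = 911.11 kJ/s
ΔT = Q/(ṁ·Cp) = 911.11/(8.12×1.76) = 63.753 K
T_out = 41.6 − 63.753 = -22.153 °C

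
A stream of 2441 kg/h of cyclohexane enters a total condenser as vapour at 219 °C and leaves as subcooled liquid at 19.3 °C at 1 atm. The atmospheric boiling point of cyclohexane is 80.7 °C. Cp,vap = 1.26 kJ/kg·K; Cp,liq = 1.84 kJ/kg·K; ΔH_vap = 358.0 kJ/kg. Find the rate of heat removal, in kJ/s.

Q_c = 438 kJ/s

vapour 219→80.7 °C: -174.26 kJ/kg
condensation at 80.7 °C: -358 kJ/kg
liquid 80.7→19.3 °C: -112.98 kJ/kg
Δh = -174.26 + -358 + -112.98 = -645.23 kJ/kg
Q = ṁ·Δh = 2441 kg/h × -645.23 kJ/kg = -1.575e+06 kJ/h
|Q| = 437.5 kW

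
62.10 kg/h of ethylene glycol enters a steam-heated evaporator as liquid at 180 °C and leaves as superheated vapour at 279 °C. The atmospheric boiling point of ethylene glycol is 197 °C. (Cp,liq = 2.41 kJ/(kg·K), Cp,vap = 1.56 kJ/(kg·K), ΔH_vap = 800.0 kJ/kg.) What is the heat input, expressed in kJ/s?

Q = 16.7 kJ/s

liquid 180→197 °C: 40.97 kJ/kg
vaporisation at 197 °C: 800 kJ/kg
vapour 197→279 °C: 127.92 kJ/kg
Δh = 40.97 + 800 + 127.92 = 968.89 kJ/kg
Q = ṁ·Δh = 62.10 kg/h × 968.89 kJ/kg = 60168 kJ/h
|Q| = 16.713 kW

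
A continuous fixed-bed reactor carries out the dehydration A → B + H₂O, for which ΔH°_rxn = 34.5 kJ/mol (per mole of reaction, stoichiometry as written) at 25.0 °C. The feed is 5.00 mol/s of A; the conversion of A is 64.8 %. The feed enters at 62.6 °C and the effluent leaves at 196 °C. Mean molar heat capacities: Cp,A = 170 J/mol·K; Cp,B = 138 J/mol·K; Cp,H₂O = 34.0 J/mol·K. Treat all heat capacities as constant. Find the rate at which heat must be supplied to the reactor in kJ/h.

Extent of reaction ξ = 0.648 × 5.00 = 3.24 mol/s
Reaction term: ξ·ΔH°_rxn = 3.24 × 34.5 = 111.78 kJ/s
Sensible, feed 62.6→25 °C: -31.96 kJ/s
Outlet flows (mol/s): A 1.76, B 3.24, H₂O 3.24
Sensible, products 25→196 °C: 146.46 kJ/s
Q = ΔH = 226.28 kJ/s = 226.28 kW
Heat supplied = 814600 kJ/h

Q_in = 815000 kJ/h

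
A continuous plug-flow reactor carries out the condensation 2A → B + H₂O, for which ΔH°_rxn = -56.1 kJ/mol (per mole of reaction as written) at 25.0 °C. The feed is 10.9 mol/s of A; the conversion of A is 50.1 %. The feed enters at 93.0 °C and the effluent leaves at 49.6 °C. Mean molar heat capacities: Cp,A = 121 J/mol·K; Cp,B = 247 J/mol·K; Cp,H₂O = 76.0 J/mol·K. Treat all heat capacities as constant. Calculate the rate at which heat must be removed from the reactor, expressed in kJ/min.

Q_out = 12300 kJ/min

Extent of reaction ξ = 0.501 × 10.9 / 2 = 2.7305 mol/s
Reaction term: ξ·ΔH°_rxn = 2.7305 × -56.1 = -153.18 kJ/s
Sensible, feed 93.0→25 °C: -89.685 kJ/s
Outlet flows (mol/s): A 5.4391, B 2.7305, H₂O 2.7305
Sensible, products 25→49.6 °C: 37.886 kJ/s
Q = ΔH = -204.98 kJ/s = -204.98 kW
Heat removed = 12299 kJ/min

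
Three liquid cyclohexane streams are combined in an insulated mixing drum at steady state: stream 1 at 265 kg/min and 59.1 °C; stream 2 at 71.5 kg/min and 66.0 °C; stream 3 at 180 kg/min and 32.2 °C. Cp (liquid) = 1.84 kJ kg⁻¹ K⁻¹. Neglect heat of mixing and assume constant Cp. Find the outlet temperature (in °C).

T_out = 50.7 °C

Adiabatic, steady state ⇒ Σ ṁᵢCp,ᵢ(T_out − Tᵢ) = 0
Σ ṁᵢCp,ᵢTᵢ = 265×1.84×59.1 + 71.5×1.84×66.0 + 180×1.84×32.2 = 48165
Σ ṁᵢCp,ᵢ = 265×1.84 + 71.5×1.84 + 180×1.84 = 950.36
T_out = 48165 / 950.36 = 50.681 °C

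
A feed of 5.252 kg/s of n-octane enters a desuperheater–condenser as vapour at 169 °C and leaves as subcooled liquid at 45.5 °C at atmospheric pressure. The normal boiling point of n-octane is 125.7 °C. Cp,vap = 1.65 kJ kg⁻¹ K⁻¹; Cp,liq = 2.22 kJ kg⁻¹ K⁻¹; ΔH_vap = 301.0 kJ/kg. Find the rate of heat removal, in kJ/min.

vapour 169→125.7 °C: -71.445 kJ/kg
condensation at 125.7 °C: -301 kJ/kg
liquid 125.7→45.5 °C: -178.04 kJ/kg
Δh = -71.445 + -301 + -178.04 = -550.49 kJ/kg
Q = ṁ·Δh = 5.252 kg/s × -550.49 kJ/kg = -2891.2 kJ/s
|Q| = 2891.2 kW = 173470 kJ/min

Q_c = 173000 kJ/min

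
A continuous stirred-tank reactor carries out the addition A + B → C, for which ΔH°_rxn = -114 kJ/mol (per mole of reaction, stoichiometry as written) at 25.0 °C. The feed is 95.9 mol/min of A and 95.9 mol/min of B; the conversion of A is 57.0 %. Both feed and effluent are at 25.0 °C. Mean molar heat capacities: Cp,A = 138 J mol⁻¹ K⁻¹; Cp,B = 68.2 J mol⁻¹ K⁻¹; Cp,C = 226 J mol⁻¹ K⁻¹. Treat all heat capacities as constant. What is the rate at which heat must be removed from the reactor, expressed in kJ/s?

Extent of reaction ξ = 0.570 × 95.9 = 54.663 mol/min
Reaction term: ξ·ΔH°_rxn = 54.663 × -114 = -6231.6 kJ/min
Q = ΔH = -6231.6 kJ/min = -103.86 kW
Heat removed = 103.86 kJ/s

Q_out = 104 kJ/s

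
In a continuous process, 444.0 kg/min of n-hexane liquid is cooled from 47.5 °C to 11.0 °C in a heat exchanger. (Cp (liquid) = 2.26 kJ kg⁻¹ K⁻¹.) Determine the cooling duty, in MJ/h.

Q_c = 2200 MJ/h

Q = ṁ·Cp·ΔT = 444.0 × 2.26 × (11.0 − 47.5) = -36626 kJ/min
Converting: 36626 / 60 s = 610.43 kW
Cooling duty = 2197.5 MJ/h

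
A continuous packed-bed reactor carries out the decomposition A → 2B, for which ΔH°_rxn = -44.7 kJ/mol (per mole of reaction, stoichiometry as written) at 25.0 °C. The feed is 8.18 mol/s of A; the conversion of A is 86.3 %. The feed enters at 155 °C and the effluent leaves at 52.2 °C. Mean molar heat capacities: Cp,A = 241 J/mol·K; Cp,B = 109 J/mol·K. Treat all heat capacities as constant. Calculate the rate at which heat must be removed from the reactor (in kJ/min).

Extent of reaction ξ = 0.863 × 8.18 = 7.0593 mol/s
Reaction term: ξ·ΔH°_rxn = 7.0593 × -44.7 = -315.55 kJ/s
Sensible, feed 155→25 °C: -256.28 kJ/s
Outlet flows (mol/s): A 1.1207, B 14.119
Sensible, products 25→52.2 °C: 49.205 kJ/s
Q = ΔH = -522.63 kJ/s = -522.63 kW
Heat removed = 31358 kJ/min

Q_out = 31400 kJ/min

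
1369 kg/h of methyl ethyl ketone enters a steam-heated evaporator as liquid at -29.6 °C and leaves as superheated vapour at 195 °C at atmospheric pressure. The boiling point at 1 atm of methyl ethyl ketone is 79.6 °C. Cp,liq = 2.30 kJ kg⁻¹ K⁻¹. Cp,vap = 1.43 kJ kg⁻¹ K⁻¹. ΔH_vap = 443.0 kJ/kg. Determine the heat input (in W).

liquid -29.6→79.6 °C: 251.16 kJ/kg
vaporisation at 79.6 °C: 443 kJ/kg
vapour 79.6→195 °C: 165.02 kJ/kg
Δh = 251.16 + 443 + 165.02 = 859.18 kJ/kg
Q = ṁ·Δh = 1369 kg/h × 859.18 kJ/kg = 1.1762e+06 kJ/h
|Q| = 326.73 kW = 326730 W

Q = 327000 W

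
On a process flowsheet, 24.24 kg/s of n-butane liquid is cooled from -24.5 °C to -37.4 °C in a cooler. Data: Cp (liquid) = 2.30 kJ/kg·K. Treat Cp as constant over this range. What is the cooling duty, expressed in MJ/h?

Q_c = 2590 MJ/h

Q = ṁ·Cp·ΔT = 24.24 × 2.30 × (-37.4 − -24.5) = -719.2 kJ/s
Cooling duty = 2589.1 MJ/h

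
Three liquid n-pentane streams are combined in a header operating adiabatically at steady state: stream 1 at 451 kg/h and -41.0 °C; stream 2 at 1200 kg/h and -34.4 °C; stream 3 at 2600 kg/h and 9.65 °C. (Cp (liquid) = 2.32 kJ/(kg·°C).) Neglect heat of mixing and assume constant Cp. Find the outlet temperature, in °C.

Adiabatic, steady state ⇒ Σ ṁᵢCp,ᵢ(T_out − Tᵢ) = 0
T_out = Σ ṁᵢCp,ᵢTᵢ / Σ ṁᵢCp,ᵢ
      = -80460 / 9862.3 = -8.1583 °C

T_out = -8.16 °C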